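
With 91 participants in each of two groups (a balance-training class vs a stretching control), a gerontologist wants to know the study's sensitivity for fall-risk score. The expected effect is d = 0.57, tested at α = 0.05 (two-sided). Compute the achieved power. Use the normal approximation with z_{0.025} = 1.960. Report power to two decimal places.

power ≈ 0.97

For two equal groups, power = Φ(d·√(n/2) − z_{α/2}).
d·√(n/2) = 0.57 × √(91/2) = 0.57 × 6.745 = 3.845.
z_β = 3.845 − 1.960 = 1.885.
Power = Φ(1.885) = 0.970.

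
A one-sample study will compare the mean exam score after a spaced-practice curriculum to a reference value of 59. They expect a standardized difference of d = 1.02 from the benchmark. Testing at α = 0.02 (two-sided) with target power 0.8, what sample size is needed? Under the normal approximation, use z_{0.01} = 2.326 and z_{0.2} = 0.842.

For a one-sample test: n = ((z_{α/2} + z_β) / d)².
z_{α/2} + z_β = 2.326 + 0.842 = 3.168.
n = (3.168 / 1.02)² = 3.106² = 9.65.
Round up.

n = 10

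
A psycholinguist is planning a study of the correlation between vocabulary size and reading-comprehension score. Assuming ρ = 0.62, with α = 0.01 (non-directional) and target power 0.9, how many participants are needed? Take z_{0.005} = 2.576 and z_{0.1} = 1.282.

n = 32

Fisher's z: C = ½·ln((1+r)/(1−r)) = ½·ln(4.2632) = 0.7250.
n = ((z_{α/2} + z_β)/C)² + 3.
(2.576 + 1.282) / 0.7250 = 3.858 / 0.7250 = 5.321.
n = 5.321² + 3 = 28.32 + 3 = 31.3.
Round up.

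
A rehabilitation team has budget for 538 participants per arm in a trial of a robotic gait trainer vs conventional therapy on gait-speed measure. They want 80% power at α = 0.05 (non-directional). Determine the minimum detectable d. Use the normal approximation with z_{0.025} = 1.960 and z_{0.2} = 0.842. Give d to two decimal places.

d_min ≈ 0.17

For two independent groups of n = 538 each: d_min = (z_{α/2} + z_β)·√(2/n).
z-sum = 1.960 + 0.842 = 2.802.
d_min = 2.802 × √(2/538) = 2.802 × 0.0610 = 0.171.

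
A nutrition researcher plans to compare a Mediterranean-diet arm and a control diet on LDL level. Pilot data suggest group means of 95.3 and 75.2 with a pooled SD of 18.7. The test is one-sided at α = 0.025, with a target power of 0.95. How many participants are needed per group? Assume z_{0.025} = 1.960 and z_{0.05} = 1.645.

n = 23 per group

Cohen's d = |M₁ − M₂| / SD_pooled = |95.3 − 75.2| / 18.7 = 20.1 / 18.7 = 1.075.
For two independent groups with equal n: n = 2·((z_{α} + z_β) / d)².
z_{α} + z_β = 1.960 + 1.645 = 3.605.
n = 2 × (3.605 / 1.075)² = 2 × 3.353² = 2 × 11.25 = 22.5.
Round up to the next whole participant.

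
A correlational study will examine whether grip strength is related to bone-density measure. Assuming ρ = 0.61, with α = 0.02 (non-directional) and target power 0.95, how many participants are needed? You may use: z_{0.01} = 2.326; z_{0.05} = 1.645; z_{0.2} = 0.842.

Fisher's z: C = ½·ln((1+r)/(1−r)) = ½·ln(4.1282) = 0.7089.
n = ((z_{α/2} + z_β)/C)² + 3.
(2.326 + 1.645) / 0.7089 = 3.971 / 0.7089 = 5.602.
n = 5.602² + 3 = 31.38 + 3 = 34.4.
Round up.

n = 35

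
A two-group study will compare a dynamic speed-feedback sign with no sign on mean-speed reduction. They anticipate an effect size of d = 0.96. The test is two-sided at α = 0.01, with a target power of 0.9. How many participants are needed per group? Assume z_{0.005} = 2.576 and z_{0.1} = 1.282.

n = 33 per group

For two independent groups with equal n: n = 2·((z_{α/2} + z_β) / d)².
z_{α/2} + z_β = 2.576 + 1.282 = 3.858.
n = 2 × (3.858 / 0.96)² = 2 × 4.019² = 2 × 16.15 = 32.3.
Round up to the next whole participant.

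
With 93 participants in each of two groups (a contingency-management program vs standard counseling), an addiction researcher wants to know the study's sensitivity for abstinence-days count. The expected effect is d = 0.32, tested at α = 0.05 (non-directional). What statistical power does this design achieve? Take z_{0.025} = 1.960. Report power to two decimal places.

power ≈ 0.59

For two equal groups, power = Φ(d·√(n/2) − z_{α/2}).
d·√(n/2) = 0.32 × √(93/2) = 0.32 × 6.819 = 2.182.
z_β = 2.182 − 1.960 = 0.222.
Power = Φ(0.222) = 0.588.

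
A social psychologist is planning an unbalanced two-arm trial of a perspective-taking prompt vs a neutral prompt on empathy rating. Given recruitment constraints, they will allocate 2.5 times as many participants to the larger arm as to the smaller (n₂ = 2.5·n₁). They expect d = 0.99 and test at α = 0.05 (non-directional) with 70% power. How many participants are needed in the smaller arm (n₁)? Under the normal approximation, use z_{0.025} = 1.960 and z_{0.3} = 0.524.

n₁ = 9

With allocation ratio k = n₂/n₁ = 2.5, Var(x̄₁−x̄₂) = σ²(1/n₁ + 1/(k·n₁)) = σ²·(k+1)/(k·n₁).
So n₁ = (1 + 1/k)·((z_{α/2} + z_β)/d)² = 1.400 × (2.484/0.99)².
n₁ = 1.400 × 6.30 = 8.8.
Round up: n₁ = 9, giving n₂ = ⌈2.5 × 9⌉ = ⌈22.5⌉ = 23.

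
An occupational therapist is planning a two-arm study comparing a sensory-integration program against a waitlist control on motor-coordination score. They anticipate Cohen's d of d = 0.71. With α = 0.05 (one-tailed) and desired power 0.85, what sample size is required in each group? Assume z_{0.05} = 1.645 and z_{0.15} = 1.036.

For two independent groups with equal n: n = 2·((z_{α} + z_β) / d)².
z_{α} + z_β = 1.645 + 1.036 = 2.681.
n = 2 × (2.681 / 0.71)² = 2 × 3.776² = 2 × 14.26 = 28.5.
Round up to the next whole participant.

n = 29 per group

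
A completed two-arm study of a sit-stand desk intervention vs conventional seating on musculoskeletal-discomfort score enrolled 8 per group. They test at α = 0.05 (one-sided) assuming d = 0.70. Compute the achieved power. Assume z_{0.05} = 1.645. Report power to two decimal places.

For two equal groups, power = Φ(d·√(n/2) − z_{α}).
d·√(n/2) = 0.70 × √(8/2) = 0.70 × 2.000 = 1.400.
z_β = 1.400 − 1.645 = -0.245.
Power = Φ(-0.245) = 0.403.

power ≈ 0.40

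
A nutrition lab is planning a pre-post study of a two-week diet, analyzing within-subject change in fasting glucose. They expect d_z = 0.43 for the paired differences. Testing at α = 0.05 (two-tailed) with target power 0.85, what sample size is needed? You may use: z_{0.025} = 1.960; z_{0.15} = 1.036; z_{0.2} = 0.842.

For a paired (one-sample on differences) test: n = ((z_{α/2} + z_β) / d)².
z_{α/2} + z_β = 1.960 + 1.036 = 2.996.
n = (2.996 / 0.43)² = 6.967² = 48.55.
Round up.

n = 49 pairs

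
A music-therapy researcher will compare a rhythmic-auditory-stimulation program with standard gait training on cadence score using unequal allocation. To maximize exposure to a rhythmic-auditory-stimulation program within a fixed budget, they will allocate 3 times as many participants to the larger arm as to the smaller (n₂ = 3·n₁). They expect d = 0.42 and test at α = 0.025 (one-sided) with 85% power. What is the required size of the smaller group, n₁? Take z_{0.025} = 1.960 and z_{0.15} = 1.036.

With allocation ratio k = n₂/n₁ = 3, Var(x̄₁−x̄₂) = σ²(1/n₁ + 1/(k·n₁)) = σ²·(k+1)/(k·n₁).
So n₁ = (1 + 1/k)·((z_{α} + z_β)/d)² = 1.333 × (2.996/0.42)².
n₁ = 1.333 × 50.88 = 67.8.
Round up: n₁ = 68, giving n₂ = 3 × 68 = 204.

n₁ = 68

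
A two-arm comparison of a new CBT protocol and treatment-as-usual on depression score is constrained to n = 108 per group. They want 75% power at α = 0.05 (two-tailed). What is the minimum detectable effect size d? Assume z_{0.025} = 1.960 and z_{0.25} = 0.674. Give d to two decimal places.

d_min ≈ 0.36

For two independent groups of n = 108 each: d_min = (z_{α/2} + z_β)·√(2/n).
z-sum = 1.960 + 0.674 = 2.634.
d_min = 2.634 × √(2/108) = 2.634 × 0.1361 = 0.358.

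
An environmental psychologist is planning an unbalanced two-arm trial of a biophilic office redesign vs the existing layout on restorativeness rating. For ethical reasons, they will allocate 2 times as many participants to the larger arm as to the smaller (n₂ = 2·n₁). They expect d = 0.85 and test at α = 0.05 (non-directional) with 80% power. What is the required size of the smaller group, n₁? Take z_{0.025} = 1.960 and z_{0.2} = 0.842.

With allocation ratio k = n₂/n₁ = 2, Var(x̄₁−x̄₂) = σ²(1/n₁ + 1/(k·n₁)) = σ²·(k+1)/(k·n₁).
So n₁ = (1 + 1/k)·((z_{α/2} + z_β)/d)² = 1.500 × (2.802/0.85)².
n₁ = 1.500 × 10.87 = 16.3.
Round up: n₁ = 17, giving n₂ = 2 × 17 = 34.

n₁ = 17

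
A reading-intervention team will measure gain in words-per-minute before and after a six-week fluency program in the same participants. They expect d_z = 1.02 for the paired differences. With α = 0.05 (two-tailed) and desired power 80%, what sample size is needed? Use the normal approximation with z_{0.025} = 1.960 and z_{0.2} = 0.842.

n = 8 pairs

For a paired (one-sample on differences) test: n = ((z_{α/2} + z_β) / d)².
z_{α/2} + z_β = 1.960 + 0.842 = 2.802.
n = (2.802 / 1.02)² = 2.747² = 7.55.
Round up.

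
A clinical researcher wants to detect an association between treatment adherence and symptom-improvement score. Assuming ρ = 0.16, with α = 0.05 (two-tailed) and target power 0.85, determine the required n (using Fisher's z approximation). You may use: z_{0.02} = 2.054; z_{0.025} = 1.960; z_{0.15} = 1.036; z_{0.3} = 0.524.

n = 348

Fisher's z: C = ½·ln((1+r)/(1−r)) = ½·ln(1.3810) = 0.1614.
n = ((z_{α/2} + z_β)/C)² + 3.
(1.960 + 1.036) / 0.1614 = 2.996 / 0.1614 = 18.563.
n = 18.563² + 3 = 344.57 + 3 = 347.6.
Round up.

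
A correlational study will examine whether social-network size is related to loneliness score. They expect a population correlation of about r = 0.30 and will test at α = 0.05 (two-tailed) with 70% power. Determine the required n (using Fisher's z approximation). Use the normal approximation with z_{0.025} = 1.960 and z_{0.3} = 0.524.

n = 68

Fisher's z: C = ½·ln((1+r)/(1−r)) = ½·ln(1.8571) = 0.3095.
n = ((z_{α/2} + z_β)/C)² + 3.
(1.960 + 0.524) / 0.3095 = 2.484 / 0.3095 = 8.026.
n = 8.026² + 3 = 64.41 + 3 = 67.4.
Round up.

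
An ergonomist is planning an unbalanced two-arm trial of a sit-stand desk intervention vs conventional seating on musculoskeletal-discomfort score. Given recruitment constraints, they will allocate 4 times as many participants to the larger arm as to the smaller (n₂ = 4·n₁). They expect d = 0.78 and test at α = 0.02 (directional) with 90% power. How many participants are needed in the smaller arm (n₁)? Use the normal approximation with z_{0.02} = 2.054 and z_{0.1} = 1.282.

With allocation ratio k = n₂/n₁ = 4, Var(x̄₁−x̄₂) = σ²(1/n₁ + 1/(k·n₁)) = σ²·(k+1)/(k·n₁).
So n₁ = (1 + 1/k)·((z_{α} + z_β)/d)² = 1.250 × (3.336/0.78)².
n₁ = 1.250 × 18.29 = 22.9.
Round up: n₁ = 23, giving n₂ = 4 × 23 = 92.

n₁ = 23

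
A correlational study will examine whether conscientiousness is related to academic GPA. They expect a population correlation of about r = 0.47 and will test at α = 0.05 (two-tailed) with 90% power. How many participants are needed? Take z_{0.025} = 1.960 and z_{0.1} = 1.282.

Fisher's z: C = ½·ln((1+r)/(1−r)) = ½·ln(2.7736) = 0.5101.
n = ((z_{α/2} + z_β)/C)² + 3.
(1.960 + 1.282) / 0.5101 = 3.242 / 0.5101 = 6.356.
n = 6.356² + 3 = 40.39 + 3 = 43.4.
Round up.

n = 44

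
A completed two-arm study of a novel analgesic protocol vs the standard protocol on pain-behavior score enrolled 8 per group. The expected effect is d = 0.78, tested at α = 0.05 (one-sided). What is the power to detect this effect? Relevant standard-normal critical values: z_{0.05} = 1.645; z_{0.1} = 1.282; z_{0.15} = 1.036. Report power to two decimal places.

power ≈ 0.47

For two equal groups, power = Φ(d·√(n/2) − z_{α}).
d·√(n/2) = 0.78 × √(8/2) = 0.78 × 2.000 = 1.560.
z_β = 1.560 − 1.645 = -0.085.
Power = Φ(-0.085) = 0.466.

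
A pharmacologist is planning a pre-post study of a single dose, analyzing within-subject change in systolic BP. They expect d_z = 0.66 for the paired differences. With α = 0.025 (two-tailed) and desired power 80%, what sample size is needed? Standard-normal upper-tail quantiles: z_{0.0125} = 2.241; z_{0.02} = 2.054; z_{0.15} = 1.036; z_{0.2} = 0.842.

For a paired (one-sample on differences) test: n = ((z_{α/2} + z_β) / d)².
z_{α/2} + z_β = 2.241 + 0.842 = 3.083.
n = (3.083 / 0.66)² = 4.671² = 21.82.
Round up.

n = 22 pairs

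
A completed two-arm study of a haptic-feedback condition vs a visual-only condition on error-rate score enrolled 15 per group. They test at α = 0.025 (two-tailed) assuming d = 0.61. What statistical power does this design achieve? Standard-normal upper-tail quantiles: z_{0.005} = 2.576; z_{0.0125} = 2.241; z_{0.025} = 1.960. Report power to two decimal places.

power ≈ 0.28

For two equal groups, power = Φ(d·√(n/2) − z_{α/2}).
d·√(n/2) = 0.61 × √(15/2) = 0.61 × 2.739 = 1.671.
z_β = 1.671 − 2.241 = -0.570.
Power = Φ(-0.570) = 0.284.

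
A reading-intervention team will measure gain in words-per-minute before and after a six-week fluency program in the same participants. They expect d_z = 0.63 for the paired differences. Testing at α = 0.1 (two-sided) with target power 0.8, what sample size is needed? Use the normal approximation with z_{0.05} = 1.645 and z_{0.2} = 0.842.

n = 16 pairs

For a paired (one-sample on differences) test: n = ((z_{α/2} + z_β) / d)².
z_{α/2} + z_β = 1.645 + 0.842 = 2.487.
n = (2.487 / 0.63)² = 3.948² = 15.58.
Round up.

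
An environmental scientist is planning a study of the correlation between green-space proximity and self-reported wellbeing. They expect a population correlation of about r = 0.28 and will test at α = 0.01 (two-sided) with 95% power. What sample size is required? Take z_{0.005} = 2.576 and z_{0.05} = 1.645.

n = 219

Fisher's z: C = ½·ln((1+r)/(1−r)) = ½·ln(1.7778) = 0.2877.
n = ((z_{α/2} + z_β)/C)² + 3.
(2.576 + 1.645) / 0.2877 = 4.221 / 0.2877 = 14.672.
n = 14.672² + 3 = 215.25 + 3 = 218.3.
Round up.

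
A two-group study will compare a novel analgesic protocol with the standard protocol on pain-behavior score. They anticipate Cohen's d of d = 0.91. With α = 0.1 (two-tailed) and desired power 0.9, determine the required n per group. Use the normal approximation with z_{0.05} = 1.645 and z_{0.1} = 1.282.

n = 21 per group

For two independent groups with equal n: n = 2·((z_{α/2} + z_β) / d)².
z_{α/2} + z_β = 1.645 + 1.282 = 2.927.
n = 2 × (2.927 / 0.91)² = 2 × 3.216² = 2 × 10.35 = 20.7.
Round up to the next whole participant.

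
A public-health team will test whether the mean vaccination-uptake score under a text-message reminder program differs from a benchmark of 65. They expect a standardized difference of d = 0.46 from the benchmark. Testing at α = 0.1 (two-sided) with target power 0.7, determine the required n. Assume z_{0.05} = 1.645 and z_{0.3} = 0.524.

For a one-sample test: n = ((z_{α/2} + z_β) / d)².
z_{α/2} + z_β = 1.645 + 0.524 = 2.169.
n = (2.169 / 0.46)² = 4.715² = 22.23.
Round up.

n = 23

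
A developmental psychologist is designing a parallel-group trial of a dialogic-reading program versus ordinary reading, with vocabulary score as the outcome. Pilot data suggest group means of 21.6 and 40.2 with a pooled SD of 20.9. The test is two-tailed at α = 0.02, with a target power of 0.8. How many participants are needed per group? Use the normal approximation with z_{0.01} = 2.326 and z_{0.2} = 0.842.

Cohen's d = |M₁ − M₂| / SD_pooled = |21.6 − 40.2| / 20.9 = 18.6 / 20.9 = 0.890.
For two independent groups with equal n: n = 2·((z_{α/2} + z_β) / d)².
z_{α/2} + z_β = 2.326 + 0.842 = 3.168.
n = 2 × (3.168 / 0.890)² = 2 × 3.560² = 2 × 12.67 = 25.3.
Round up to the next whole participant.

n = 26 per group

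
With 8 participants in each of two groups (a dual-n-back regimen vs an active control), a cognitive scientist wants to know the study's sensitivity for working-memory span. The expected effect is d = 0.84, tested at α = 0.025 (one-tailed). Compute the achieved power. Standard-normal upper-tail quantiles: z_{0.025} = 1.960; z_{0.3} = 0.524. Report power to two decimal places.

power ≈ 0.39

For two equal groups, power = Φ(d·√(n/2) − z_{α}).
d·√(n/2) = 0.84 × √(8/2) = 0.84 × 2.000 = 1.680.
z_β = 1.680 − 1.960 = -0.280.
Power = Φ(-0.280) = 0.390.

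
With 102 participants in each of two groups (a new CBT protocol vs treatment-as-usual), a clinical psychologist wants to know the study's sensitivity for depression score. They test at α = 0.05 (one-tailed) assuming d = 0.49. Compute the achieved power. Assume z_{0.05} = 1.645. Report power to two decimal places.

power ≈ 0.97

For two equal groups, power = Φ(d·√(n/2) − z_{α}).
d·√(n/2) = 0.49 × √(102/2) = 0.49 × 7.141 = 3.499.
z_β = 3.499 − 1.645 = 1.854.
Power = Φ(1.854) = 0.968.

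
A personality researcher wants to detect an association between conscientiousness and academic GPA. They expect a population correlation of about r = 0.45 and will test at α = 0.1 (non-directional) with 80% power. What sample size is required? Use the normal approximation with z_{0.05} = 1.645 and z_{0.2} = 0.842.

n = 30

Fisher's z: C = ½·ln((1+r)/(1−r)) = ½·ln(2.6364) = 0.4847.
n = ((z_{α/2} + z_β)/C)² + 3.
(1.645 + 0.842) / 0.4847 = 2.487 / 0.4847 = 5.131.
n = 5.131² + 3 = 26.33 + 3 = 29.3.
Round up.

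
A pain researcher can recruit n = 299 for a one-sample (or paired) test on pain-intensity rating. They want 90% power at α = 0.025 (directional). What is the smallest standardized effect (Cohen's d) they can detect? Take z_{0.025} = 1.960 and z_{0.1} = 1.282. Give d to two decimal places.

For a single sample (or paired design) of n = 299: d_min = (z_{α} + z_β)/√n.
z-sum = 1.960 + 1.282 = 3.242.
d_min = 3.242 / √299 = 3.242 / 17.292 = 0.187.

d_min ≈ 0.19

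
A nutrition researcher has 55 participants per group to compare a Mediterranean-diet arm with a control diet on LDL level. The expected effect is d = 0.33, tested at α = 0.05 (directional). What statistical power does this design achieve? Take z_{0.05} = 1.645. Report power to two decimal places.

For two equal groups, power = Φ(d·√(n/2) − z_{α}).
d·√(n/2) = 0.33 × √(55/2) = 0.33 × 5.244 = 1.731.
z_β = 1.731 − 1.645 = 0.086.
Power = Φ(0.086) = 0.534.

power ≈ 0.53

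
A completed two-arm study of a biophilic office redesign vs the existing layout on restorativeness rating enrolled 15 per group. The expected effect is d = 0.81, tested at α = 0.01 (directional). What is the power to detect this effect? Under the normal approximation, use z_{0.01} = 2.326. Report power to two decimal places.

For two equal groups, power = Φ(d·√(n/2) − z_{α}).
d·√(n/2) = 0.81 × √(15/2) = 0.81 × 2.739 = 2.218.
z_β = 2.218 − 2.326 = -0.108.
Power = Φ(-0.108) = 0.457.

power ≈ 0.46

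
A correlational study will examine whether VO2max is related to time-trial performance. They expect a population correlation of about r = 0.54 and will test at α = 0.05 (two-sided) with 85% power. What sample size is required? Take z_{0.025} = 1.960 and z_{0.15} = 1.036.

n = 28

Fisher's z: C = ½·ln((1+r)/(1−r)) = ½·ln(3.3478) = 0.6042.
n = ((z_{α/2} + z_β)/C)² + 3.
(1.960 + 1.036) / 0.6042 = 2.996 / 0.6042 = 4.959.
n = 4.959² + 3 = 24.59 + 3 = 27.6.
Round up.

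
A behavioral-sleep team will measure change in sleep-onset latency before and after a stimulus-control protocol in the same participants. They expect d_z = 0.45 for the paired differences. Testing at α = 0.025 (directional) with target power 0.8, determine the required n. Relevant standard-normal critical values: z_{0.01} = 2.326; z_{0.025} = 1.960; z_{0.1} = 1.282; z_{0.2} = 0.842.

n = 39 pairs

For a paired (one-sample on differences) test: n = ((z_{α} + z_β) / d)².
z_{α} + z_β = 1.960 + 0.842 = 2.802.
n = (2.802 / 0.45)² = 6.227² = 38.77.
Round up.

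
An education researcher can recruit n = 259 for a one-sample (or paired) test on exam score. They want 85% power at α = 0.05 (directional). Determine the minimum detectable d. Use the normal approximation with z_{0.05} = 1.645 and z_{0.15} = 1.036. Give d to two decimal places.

d_min ≈ 0.17

For a single sample (or paired design) of n = 259: d_min = (z_{α} + z_β)/√n.
z-sum = 1.645 + 1.036 = 2.681.
d_min = 2.681 / √259 = 2.681 / 16.093 = 0.167.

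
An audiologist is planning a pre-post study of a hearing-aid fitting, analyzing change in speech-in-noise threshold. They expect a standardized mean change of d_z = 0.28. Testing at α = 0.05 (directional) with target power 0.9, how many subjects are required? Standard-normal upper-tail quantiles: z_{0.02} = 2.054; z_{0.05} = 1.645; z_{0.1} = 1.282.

For a paired (one-sample on differences) test: n = ((z_{α} + z_β) / d)².
z_{α} + z_β = 1.645 + 1.282 = 2.927.
n = (2.927 / 0.28)² = 10.454² = 109.28.
Round up.

n = 110 pairs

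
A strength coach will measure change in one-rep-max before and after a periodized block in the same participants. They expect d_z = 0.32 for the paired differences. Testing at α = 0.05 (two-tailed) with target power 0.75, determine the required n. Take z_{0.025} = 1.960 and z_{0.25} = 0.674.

For a paired (one-sample on differences) test: n = ((z_{α/2} + z_β) / d)².
z_{α/2} + z_β = 1.960 + 0.674 = 2.634.
n = (2.634 / 0.32)² = 8.231² = 67.75.
Round up.

n = 68 pairs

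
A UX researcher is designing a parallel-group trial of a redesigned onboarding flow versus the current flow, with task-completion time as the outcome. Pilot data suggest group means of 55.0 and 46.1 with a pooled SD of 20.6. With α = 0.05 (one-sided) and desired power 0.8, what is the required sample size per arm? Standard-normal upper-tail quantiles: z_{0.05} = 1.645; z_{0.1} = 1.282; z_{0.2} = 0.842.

n = 67 per group

Cohen's d = |M₁ − M₂| / SD_pooled = |55.0 − 46.1| / 20.6 = 8.9 / 20.6 = 0.432.
For two independent groups with equal n: n = 2·((z_{α} + z_β) / d)².
z_{α} + z_β = 1.645 + 0.842 = 2.487.
n = 2 × (2.487 / 0.432)² = 2 × 5.757² = 2 × 33.14 = 66.3.
Round up to the next whole participant.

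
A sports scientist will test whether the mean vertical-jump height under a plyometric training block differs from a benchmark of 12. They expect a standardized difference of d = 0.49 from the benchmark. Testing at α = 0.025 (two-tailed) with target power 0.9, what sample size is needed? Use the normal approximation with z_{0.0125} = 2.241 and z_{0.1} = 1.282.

n = 52

For a one-sample test: n = ((z_{α/2} + z_β) / d)².
z_{α/2} + z_β = 2.241 + 1.282 = 3.523.
n = (3.523 / 0.49)² = 7.190² = 51.69.
Round up.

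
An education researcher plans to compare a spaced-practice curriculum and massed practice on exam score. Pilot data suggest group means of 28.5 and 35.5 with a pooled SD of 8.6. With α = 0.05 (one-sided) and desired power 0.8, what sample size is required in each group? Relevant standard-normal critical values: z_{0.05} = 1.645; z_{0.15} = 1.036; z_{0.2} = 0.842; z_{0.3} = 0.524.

Cohen's d = |M₁ − M₂| / SD_pooled = |28.5 − 35.5| / 8.6 = 7.0 / 8.6 = 0.814.
For two independent groups with equal n: n = 2·((z_{α} + z_β) / d)².
z_{α} + z_β = 1.645 + 0.842 = 2.487.
n = 2 × (2.487 / 0.814)² = 2 × 3.055² = 2 × 9.33 = 18.7.
Round up to the next whole participant.

n = 19 per group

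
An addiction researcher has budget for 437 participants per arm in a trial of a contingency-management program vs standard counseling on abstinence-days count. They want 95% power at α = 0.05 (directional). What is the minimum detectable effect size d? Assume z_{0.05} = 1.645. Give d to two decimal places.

For two independent groups of n = 437 each: d_min = (z_{α} + z_β)·√(2/n).
z-sum = 1.645 + 1.645 = 3.290.
d_min = 3.290 × √(2/437) = 3.290 × 0.0677 = 0.223.

d_min ≈ 0.22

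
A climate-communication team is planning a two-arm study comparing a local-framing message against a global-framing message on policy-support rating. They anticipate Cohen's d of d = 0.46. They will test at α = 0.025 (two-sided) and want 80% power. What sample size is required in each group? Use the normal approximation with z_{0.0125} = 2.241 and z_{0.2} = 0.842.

For two independent groups with equal n: n = 2·((z_{α/2} + z_β) / d)².
z_{α/2} + z_β = 2.241 + 0.842 = 3.083.
n = 2 × (3.083 / 0.46)² = 2 × 6.702² = 2 × 44.92 = 89.8.
Round up to the next whole participant.

n = 90 per group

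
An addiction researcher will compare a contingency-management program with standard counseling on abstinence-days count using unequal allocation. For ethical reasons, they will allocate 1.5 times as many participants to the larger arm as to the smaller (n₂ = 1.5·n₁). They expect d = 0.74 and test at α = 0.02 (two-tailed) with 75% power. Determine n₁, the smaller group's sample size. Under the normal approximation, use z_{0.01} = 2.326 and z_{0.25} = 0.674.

With allocation ratio k = n₂/n₁ = 1.5, Var(x̄₁−x̄₂) = σ²(1/n₁ + 1/(k·n₁)) = σ²·(k+1)/(k·n₁).
So n₁ = (1 + 1/k)·((z_{α/2} + z_β)/d)² = 1.667 × (3.000/0.74)².
n₁ = 1.667 × 16.44 = 27.4.
Round up: n₁ = 28, giving n₂ = 1.5 × 28 = 42.

n₁ = 28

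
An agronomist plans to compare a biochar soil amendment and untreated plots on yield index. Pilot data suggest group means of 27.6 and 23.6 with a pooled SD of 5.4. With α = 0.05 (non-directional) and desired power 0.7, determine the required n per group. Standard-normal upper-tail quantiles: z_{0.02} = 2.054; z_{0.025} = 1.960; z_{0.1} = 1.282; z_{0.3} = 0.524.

Cohen's d = |M₁ − M₂| / SD_pooled = |27.6 − 23.6| / 5.4 = 4.0 / 5.4 = 0.741.
For two independent groups with equal n: n = 2·((z_{α/2} + z_β) / d)².
z_{α/2} + z_β = 1.960 + 0.524 = 2.484.
n = 2 × (2.484 / 0.741)² = 2 × 3.352² = 2 × 11.24 = 22.5.
Round up to the next whole participant.

n = 23 per group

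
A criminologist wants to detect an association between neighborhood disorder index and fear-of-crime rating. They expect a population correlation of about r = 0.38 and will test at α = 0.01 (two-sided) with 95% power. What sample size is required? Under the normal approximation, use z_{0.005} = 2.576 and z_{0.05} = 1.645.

Fisher's z: C = ½·ln((1+r)/(1−r)) = ½·ln(2.2258) = 0.4001.
n = ((z_{α/2} + z_β)/C)² + 3.
(2.576 + 1.645) / 0.4001 = 4.221 / 0.4001 = 10.550.
n = 10.550² + 3 = 111.30 + 3 = 114.3.
Round up.

n = 115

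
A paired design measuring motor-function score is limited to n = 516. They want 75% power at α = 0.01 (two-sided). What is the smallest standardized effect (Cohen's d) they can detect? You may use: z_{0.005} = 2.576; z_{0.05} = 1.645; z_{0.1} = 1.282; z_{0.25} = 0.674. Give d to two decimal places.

d_min ≈ 0.14

For a single sample (or paired design) of n = 516: d_min = (z_{α/2} + z_β)/√n.
z-sum = 2.576 + 0.674 = 3.250.
d_min = 3.250 / √516 = 3.250 / 22.716 = 0.143.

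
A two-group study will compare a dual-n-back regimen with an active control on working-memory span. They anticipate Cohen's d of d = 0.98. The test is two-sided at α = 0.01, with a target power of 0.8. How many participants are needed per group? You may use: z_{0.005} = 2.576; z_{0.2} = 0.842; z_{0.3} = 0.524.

n = 25 per group

For two independent groups with equal n: n = 2·((z_{α/2} + z_β) / d)².
z_{α/2} + z_β = 2.576 + 0.842 = 3.418.
n = 2 × (3.418 / 0.98)² = 2 × 3.488² = 2 × 12.16 = 24.3.
Round up to the next whole participant.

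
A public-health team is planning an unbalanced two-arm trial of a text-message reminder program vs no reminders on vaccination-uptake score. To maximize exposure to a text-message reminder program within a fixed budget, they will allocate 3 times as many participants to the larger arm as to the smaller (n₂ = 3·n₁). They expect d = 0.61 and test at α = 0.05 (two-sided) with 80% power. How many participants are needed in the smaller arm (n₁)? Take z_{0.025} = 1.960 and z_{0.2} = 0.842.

With allocation ratio k = n₂/n₁ = 3, Var(x̄₁−x̄₂) = σ²(1/n₁ + 1/(k·n₁)) = σ²·(k+1)/(k·n₁).
So n₁ = (1 + 1/k)·((z_{α/2} + z_β)/d)² = 1.333 × (2.802/0.61)².
n₁ = 1.333 × 21.10 = 28.1.
Round up: n₁ = 29, giving n₂ = 3 × 29 = 87.

n₁ = 29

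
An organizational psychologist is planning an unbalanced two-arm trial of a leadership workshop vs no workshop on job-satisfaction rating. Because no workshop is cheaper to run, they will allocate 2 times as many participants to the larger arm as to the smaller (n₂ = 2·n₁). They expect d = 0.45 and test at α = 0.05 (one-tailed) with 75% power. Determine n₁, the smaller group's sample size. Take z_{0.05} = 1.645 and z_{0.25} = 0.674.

n₁ = 40

With allocation ratio k = n₂/n₁ = 2, Var(x̄₁−x̄₂) = σ²(1/n₁ + 1/(k·n₁)) = σ²·(k+1)/(k·n₁).
So n₁ = (1 + 1/k)·((z_{α} + z_β)/d)² = 1.500 × (2.319/0.45)².
n₁ = 1.500 × 26.56 = 39.8.
Round up: n₁ = 40, giving n₂ = 2 × 40 = 80.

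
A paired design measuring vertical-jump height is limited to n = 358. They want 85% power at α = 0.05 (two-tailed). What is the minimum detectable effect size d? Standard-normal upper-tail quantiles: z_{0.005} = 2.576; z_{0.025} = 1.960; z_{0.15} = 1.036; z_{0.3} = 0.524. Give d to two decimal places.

d_min ≈ 0.16

For a single sample (or paired design) of n = 358: d_min = (z_{α/2} + z_β)/√n.
z-sum = 1.960 + 1.036 = 2.996.
d_min = 2.996 / √358 = 2.996 / 18.921 = 0.158.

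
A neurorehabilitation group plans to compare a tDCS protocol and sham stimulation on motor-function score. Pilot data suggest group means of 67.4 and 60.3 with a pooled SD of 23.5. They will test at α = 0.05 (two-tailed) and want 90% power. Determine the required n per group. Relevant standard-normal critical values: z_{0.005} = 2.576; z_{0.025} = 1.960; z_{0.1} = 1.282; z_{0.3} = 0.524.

n = 231 per group

Cohen's d = |M₁ − M₂| / SD_pooled = |67.4 − 60.3| / 23.5 = 7.1 / 23.5 = 0.302.
For two independent groups with equal n: n = 2·((z_{α/2} + z_β) / d)².
z_{α/2} + z_β = 1.960 + 1.282 = 3.242.
n = 2 × (3.242 / 0.302)² = 2 × 10.735² = 2 × 115.24 = 230.5.
Round up to the next whole participant.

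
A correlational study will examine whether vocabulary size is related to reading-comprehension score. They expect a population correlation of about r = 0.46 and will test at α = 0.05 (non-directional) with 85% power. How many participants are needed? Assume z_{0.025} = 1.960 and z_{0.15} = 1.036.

Fisher's z: C = ½·ln((1+r)/(1−r)) = ½·ln(2.7037) = 0.4973.
n = ((z_{α/2} + z_β)/C)² + 3.
(1.960 + 1.036) / 0.4973 = 2.996 / 0.4973 = 6.025.
n = 6.025² + 3 = 36.29 + 3 = 39.3.
Round up.

n = 40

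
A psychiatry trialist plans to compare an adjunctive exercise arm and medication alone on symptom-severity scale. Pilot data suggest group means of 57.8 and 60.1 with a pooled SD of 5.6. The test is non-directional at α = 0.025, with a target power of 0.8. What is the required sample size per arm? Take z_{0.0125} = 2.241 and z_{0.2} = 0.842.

n = 113 per group

Cohen's d = |M₁ − M₂| / SD_pooled = |57.8 − 60.1| / 5.6 = 2.3 / 5.6 = 0.411.
For two independent groups with equal n: n = 2·((z_{α/2} + z_β) / d)².
z_{α/2} + z_β = 2.241 + 0.842 = 3.083.
n = 2 × (3.083 / 0.411)² = 2 × 7.501² = 2 × 56.27 = 112.5.
Round up to the next whole participant.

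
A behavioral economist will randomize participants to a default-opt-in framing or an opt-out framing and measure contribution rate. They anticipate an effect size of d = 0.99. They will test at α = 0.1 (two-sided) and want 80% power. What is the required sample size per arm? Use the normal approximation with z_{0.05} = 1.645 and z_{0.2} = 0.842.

n = 13 per group

For two independent groups with equal n: n = 2·((z_{α/2} + z_β) / d)².
z_{α/2} + z_β = 1.645 + 0.842 = 2.487.
n = 2 × (2.487 / 0.99)² = 2 × 2.512² = 2 × 6.31 = 12.6.
Round up to the next whole participant.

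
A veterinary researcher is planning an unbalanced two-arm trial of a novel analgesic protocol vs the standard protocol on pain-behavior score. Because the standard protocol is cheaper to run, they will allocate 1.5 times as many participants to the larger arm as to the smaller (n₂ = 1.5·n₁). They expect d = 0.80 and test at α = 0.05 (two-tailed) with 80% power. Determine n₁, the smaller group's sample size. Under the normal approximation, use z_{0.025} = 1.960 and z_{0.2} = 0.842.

n₁ = 21

With allocation ratio k = n₂/n₁ = 1.5, Var(x̄₁−x̄₂) = σ²(1/n₁ + 1/(k·n₁)) = σ²·(k+1)/(k·n₁).
So n₁ = (1 + 1/k)·((z_{α/2} + z_β)/d)² = 1.667 × (2.802/0.80)².
n₁ = 1.667 × 12.27 = 20.4.
Round up: n₁ = 21, giving n₂ = ⌈1.5 × 21⌉ = ⌈31.5⌉ = 32.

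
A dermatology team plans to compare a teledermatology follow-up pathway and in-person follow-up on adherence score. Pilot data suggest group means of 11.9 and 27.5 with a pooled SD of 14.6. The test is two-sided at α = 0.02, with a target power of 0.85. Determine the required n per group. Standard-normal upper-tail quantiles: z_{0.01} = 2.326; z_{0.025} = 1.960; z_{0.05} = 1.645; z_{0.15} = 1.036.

Cohen's d = |M₁ − M₂| / SD_pooled = |11.9 − 27.5| / 14.6 = 15.6 / 14.6 = 1.068.
For two independent groups with equal n: n = 2·((z_{α/2} + z_β) / d)².
z_{α/2} + z_β = 2.326 + 1.036 = 3.362.
n = 2 × (3.362 / 1.068)² = 2 × 3.148² = 2 × 9.91 = 19.8.
Round up to the next whole participant.

n = 20 per group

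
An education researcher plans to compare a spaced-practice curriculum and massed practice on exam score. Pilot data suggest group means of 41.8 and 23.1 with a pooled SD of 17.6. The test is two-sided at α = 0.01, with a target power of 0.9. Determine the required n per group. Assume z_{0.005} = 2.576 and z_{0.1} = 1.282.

Cohen's d = |M₁ − M₂| / SD_pooled = |41.8 − 23.1| / 17.6 = 18.7 / 17.6 = 1.062.
For two independent groups with equal n: n = 2·((z_{α/2} + z_β) / d)².
z_{α/2} + z_β = 2.576 + 1.282 = 3.858.
n = 2 × (3.858 / 1.062)² = 2 × 3.633² = 2 × 13.20 = 26.4.
Round up to the next whole participant.

n = 27 per group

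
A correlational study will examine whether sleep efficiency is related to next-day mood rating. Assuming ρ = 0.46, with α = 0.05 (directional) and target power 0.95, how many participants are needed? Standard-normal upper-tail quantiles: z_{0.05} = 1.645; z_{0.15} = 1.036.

Fisher's z: C = ½·ln((1+r)/(1−r)) = ½·ln(2.7037) = 0.4973.
n = ((z_{α} + z_β)/C)² + 3.
(1.645 + 1.645) / 0.4973 = 3.290 / 0.4973 = 6.616.
n = 6.616² + 3 = 43.77 + 3 = 46.8.
Round up.

n = 47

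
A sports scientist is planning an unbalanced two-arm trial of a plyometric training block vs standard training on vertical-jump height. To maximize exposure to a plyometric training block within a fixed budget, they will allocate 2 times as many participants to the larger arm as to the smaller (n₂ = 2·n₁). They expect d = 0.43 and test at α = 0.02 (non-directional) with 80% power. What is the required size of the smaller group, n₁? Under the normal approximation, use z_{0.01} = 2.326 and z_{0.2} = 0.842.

n₁ = 82

With allocation ratio k = n₂/n₁ = 2, Var(x̄₁−x̄₂) = σ²(1/n₁ + 1/(k·n₁)) = σ²·(k+1)/(k·n₁).
So n₁ = (1 + 1/k)·((z_{α/2} + z_β)/d)² = 1.500 × (3.168/0.43)².
n₁ = 1.500 × 54.28 = 81.4.
Round up: n₁ = 82, giving n₂ = 2 × 82 = 164.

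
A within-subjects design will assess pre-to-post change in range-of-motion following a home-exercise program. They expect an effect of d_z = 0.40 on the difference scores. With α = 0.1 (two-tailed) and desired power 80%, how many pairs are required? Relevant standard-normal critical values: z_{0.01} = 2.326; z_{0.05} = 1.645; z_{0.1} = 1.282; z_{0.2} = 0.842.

For a paired (one-sample on differences) test: n = ((z_{α/2} + z_β) / d)².
z_{α/2} + z_β = 1.645 + 0.842 = 2.487.
n = (2.487 / 0.40)² = 6.218² = 38.66.
Round up.

n = 39 pairs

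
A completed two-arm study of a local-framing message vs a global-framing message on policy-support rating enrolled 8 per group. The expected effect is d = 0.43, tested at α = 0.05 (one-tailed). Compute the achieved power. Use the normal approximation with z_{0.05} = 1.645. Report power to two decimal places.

For two equal groups, power = Φ(d·√(n/2) − z_{α}).
d·√(n/2) = 0.43 × √(8/2) = 0.43 × 2.000 = 0.860.
z_β = 0.860 − 1.645 = -0.785.
Power = Φ(-0.785) = 0.216.

power ≈ 0.22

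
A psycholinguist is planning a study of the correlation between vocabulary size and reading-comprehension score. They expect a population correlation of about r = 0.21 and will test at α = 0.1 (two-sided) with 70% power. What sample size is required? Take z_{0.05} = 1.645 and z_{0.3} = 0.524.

n = 107

Fisher's z: C = ½·ln((1+r)/(1−r)) = ½·ln(1.5316) = 0.2132.
n = ((z_{α/2} + z_β)/C)² + 3.
(1.645 + 0.524) / 0.2132 = 2.169 / 0.2132 = 10.174.
n = 10.174² + 3 = 103.50 + 3 = 106.5.
Round up.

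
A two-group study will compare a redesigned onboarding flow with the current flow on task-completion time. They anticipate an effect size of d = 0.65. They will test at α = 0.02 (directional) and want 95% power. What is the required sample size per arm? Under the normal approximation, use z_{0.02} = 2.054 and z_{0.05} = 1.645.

For two independent groups with equal n: n = 2·((z_{α} + z_β) / d)².
z_{α} + z_β = 2.054 + 1.645 = 3.699.
n = 2 × (3.699 / 0.65)² = 2 × 5.691² = 2 × 32.38 = 64.8.
Round up to the next whole participant.

n = 65 per group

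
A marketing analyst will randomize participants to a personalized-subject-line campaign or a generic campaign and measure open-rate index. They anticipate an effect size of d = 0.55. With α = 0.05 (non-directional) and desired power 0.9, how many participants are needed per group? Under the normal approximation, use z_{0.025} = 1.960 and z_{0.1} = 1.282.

n = 70 per group

For two independent groups with equal n: n = 2·((z_{α/2} + z_β) / d)².
z_{α/2} + z_β = 1.960 + 1.282 = 3.242.
n = 2 × (3.242 / 0.55)² = 2 × 5.895² = 2 × 34.75 = 69.5.
Round up to the next whole participant.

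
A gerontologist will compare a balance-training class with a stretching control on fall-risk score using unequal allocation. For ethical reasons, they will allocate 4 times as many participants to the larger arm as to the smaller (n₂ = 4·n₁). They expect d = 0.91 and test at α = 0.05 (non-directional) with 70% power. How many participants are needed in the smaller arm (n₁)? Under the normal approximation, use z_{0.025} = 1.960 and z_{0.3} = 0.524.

With allocation ratio k = n₂/n₁ = 4, Var(x̄₁−x̄₂) = σ²(1/n₁ + 1/(k·n₁)) = σ²·(k+1)/(k·n₁).
So n₁ = (1 + 1/k)·((z_{α/2} + z_β)/d)² = 1.250 × (2.484/0.91)².
n₁ = 1.250 × 7.45 = 9.3.
Round up: n₁ = 10, giving n₂ = 4 × 10 = 40.

n₁ = 10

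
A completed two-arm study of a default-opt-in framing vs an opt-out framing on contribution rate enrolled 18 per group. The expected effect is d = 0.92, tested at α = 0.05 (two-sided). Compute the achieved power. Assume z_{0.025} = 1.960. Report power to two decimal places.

For two equal groups, power = Φ(d·√(n/2) − z_{α/2}).
d·√(n/2) = 0.92 × √(18/2) = 0.92 × 3.000 = 2.760.
z_β = 2.760 − 1.960 = 0.800.
Power = Φ(0.800) = 0.788.

power ≈ 0.79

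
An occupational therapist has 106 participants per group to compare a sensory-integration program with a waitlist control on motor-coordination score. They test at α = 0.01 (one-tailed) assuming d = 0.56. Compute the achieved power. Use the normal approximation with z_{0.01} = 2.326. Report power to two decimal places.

power ≈ 0.96

For two equal groups, power = Φ(d·√(n/2) − z_{α}).
d·√(n/2) = 0.56 × √(106/2) = 0.56 × 7.280 = 4.077.
z_β = 4.077 − 2.326 = 1.751.
Power = Φ(1.751) = 0.960.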